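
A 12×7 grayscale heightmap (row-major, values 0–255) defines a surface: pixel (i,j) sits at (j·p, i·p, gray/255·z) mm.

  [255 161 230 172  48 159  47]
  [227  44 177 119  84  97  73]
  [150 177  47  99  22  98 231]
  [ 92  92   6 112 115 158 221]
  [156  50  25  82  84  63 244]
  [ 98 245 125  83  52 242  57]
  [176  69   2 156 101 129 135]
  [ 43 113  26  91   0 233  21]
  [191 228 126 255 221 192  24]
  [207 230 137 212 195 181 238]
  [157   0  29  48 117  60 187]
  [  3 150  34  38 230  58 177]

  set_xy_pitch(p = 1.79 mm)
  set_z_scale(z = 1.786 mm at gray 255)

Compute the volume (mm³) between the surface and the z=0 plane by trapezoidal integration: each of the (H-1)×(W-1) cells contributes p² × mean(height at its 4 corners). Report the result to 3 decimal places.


176.691

height_mm = gray/255 × 1.786; cell vol = 1.79² × mean(4 corners)
unit = 1.79² × 1.786 / (4×255) = 0.00561032 mm³ per gray-sum
row 0: Σ corner-gray over 6 cells = 3184  → 17.8632
row 1: Σ corner-gray over 6 cells = 2609  → 14.6373
row 2: Σ corner-gray over 6 cells = 2546  → 14.2839
row 3: Σ corner-gray over 6 cells = 2287  → 12.8308
row 4: Σ corner-gray over 6 cells = 2657  → 14.9066
row 5: Σ corner-gray over 6 cells = 2874  → 16.1240
row 6: Σ corner-gray over 6 cells = 2215  → 12.4269
row 7: Σ corner-gray over 6 cells = 3249  → 18.2279
row 8: Σ corner-gray over 6 cells = 4614  → 25.8860
row 9: Σ corner-gray over 6 cells = 3207  → 17.9923
row 10: Σ corner-gray over 6 cells = 2052  → 11.5124
Σ rows: total corner-gray = 31494  → 176.6913 mm³


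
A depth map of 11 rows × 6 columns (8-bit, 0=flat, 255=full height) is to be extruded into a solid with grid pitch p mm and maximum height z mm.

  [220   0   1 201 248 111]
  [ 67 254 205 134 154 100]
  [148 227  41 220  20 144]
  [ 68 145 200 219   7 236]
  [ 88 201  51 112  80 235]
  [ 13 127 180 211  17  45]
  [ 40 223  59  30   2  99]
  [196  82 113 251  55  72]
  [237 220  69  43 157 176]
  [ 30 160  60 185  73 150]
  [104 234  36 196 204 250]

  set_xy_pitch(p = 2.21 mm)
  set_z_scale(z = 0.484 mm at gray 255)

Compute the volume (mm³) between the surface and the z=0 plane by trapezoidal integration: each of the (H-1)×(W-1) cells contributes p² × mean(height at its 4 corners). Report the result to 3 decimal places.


59.239

height_mm = gray/255 × 0.484; cell vol = 2.21² × mean(4 corners)
unit = 2.21² × 0.484 / (4×255) = 0.00231755 mm³ per gray-sum
row 0: Σ corner-gray over 5 cells = 2892  → 6.7024
row 1: Σ corner-gray over 5 cells = 2969  → 6.8808
row 2: Σ corner-gray over 5 cells = 2754  → 6.3825
row 3: Σ corner-gray over 5 cells = 2657  → 6.1577
row 4: Σ corner-gray over 5 cells = 2339  → 5.4208
row 5: Σ corner-gray over 5 cells = 1895  → 4.3918
row 6: Σ corner-gray over 5 cells = 2037  → 4.7209
row 7: Σ corner-gray over 5 cells = 2661  → 6.1670
row 8: Σ corner-gray over 5 cells = 2527  → 5.8565
row 9: Σ corner-gray over 5 cells = 2830  → 6.5587
Σ rows: total corner-gray = 25561  → 59.2390 mm³


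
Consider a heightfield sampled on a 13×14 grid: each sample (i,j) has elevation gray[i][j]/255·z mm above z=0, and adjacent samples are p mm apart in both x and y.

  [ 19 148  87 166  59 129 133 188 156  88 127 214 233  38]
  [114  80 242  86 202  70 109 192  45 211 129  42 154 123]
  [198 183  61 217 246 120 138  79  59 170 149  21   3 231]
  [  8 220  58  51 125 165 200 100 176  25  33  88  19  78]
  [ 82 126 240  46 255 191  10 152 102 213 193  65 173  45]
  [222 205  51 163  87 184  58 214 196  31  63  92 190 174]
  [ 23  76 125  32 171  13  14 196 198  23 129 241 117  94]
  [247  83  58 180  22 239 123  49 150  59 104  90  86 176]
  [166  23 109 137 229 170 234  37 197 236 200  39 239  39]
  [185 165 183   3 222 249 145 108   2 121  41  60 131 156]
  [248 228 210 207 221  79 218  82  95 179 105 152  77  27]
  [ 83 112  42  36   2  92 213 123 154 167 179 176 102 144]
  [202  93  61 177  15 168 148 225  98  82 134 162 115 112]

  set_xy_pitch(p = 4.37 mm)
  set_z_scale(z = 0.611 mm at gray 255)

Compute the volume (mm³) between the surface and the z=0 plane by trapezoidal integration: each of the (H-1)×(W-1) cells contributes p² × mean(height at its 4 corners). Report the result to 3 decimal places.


906.196

height_mm = gray/255 × 0.611; cell vol = 4.37² × mean(4 corners)
unit = 4.37² × 0.611 / (4×255) = 0.0114394 mm³ per gray-sum
row 0: Σ corner-gray over 13 cells = 6874  → 78.6346
row 1: Σ corner-gray over 13 cells = 6682  → 76.4382
row 2: Σ corner-gray over 13 cells = 5927  → 67.8014
row 3: Σ corner-gray over 13 cells = 6265  → 71.6680
row 4: Σ corner-gray over 13 cells = 7123  → 81.4830
row 5: Σ corner-gray over 13 cells = 6251  → 71.5078
row 6: Σ corner-gray over 13 cells = 5696  → 65.1589
row 7: Σ corner-gray over 13 cells = 6814  → 77.9482
row 8: Σ corner-gray over 13 cells = 7106  → 81.2885
row 9: Σ corner-gray over 13 cells = 7182  → 82.1579
row 10: Σ corner-gray over 13 cells = 7004  → 80.1217
row 11: Σ corner-gray over 13 cells = 6293  → 71.9883
Σ rows: total corner-gray = 79217  → 906.1963 mm³


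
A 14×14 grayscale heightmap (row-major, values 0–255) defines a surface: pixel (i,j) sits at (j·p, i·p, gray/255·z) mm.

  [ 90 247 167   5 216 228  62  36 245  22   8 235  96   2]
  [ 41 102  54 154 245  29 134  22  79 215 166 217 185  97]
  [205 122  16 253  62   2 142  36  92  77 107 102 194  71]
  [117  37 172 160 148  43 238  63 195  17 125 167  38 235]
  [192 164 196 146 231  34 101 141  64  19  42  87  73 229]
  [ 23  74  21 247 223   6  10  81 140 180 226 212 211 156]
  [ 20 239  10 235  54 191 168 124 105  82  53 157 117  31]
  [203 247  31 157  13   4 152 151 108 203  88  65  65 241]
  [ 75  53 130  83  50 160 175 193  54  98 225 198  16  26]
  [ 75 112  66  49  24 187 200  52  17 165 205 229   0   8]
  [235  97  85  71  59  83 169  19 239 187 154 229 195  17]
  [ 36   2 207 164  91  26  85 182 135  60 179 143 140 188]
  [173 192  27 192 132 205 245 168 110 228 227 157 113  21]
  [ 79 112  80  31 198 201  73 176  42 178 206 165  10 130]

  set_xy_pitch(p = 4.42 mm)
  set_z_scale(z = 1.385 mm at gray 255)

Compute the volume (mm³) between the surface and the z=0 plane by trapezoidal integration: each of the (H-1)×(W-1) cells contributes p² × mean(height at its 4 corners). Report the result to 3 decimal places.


2190.975

height_mm = gray/255 × 1.385; cell vol = 4.42² × mean(4 corners)
unit = 4.42² × 1.385 / (4×255) = 0.0265274 mm³ per gray-sum
row 0: Σ corner-gray over 13 cells = 6568  → 174.2317
row 1: Σ corner-gray over 13 cells = 6028  → 159.9070
row 2: Σ corner-gray over 13 cells = 5844  → 155.0259
row 3: Σ corner-gray over 13 cells = 6175  → 163.8065
row 4: Σ corner-gray over 13 cells = 6458  → 171.3137
row 5: Σ corner-gray over 13 cells = 6562  → 174.0726
row 6: Σ corner-gray over 13 cells = 6133  → 162.6923
row 7: Σ corner-gray over 13 cells = 5983  → 158.7132
row 8: Σ corner-gray over 13 cells = 5666  → 150.3041
row 9: Σ corner-gray over 13 cells = 6121  → 162.3740
row 10: Σ corner-gray over 13 cells = 6478  → 171.8443
row 11: Σ corner-gray over 13 cells = 7238  → 192.0051
row 12: Σ corner-gray over 13 cells = 7339  → 194.6843
Σ rows: total corner-gray = 82593  → 2190.9748 mm³


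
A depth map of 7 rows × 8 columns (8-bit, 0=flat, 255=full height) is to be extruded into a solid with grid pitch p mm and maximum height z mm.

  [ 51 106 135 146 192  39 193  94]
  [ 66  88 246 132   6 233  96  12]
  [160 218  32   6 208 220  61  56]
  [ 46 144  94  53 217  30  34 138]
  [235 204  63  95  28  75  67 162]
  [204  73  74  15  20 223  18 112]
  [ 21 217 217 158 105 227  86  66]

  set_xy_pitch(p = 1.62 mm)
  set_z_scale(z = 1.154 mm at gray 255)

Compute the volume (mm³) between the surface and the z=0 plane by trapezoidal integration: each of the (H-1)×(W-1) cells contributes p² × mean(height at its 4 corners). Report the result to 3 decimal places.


height_mm = gray/255 × 1.154; cell vol = 1.62² × mean(4 corners)
unit = 1.62² × 1.154 / (4×255) = 0.00296917 mm³ per gray-sum
row 0: Σ corner-gray over 7 cells = 3447  → 10.2347
row 1: Σ corner-gray over 7 cells = 3386  → 10.0536
row 2: Σ corner-gray over 7 cells = 3034  → 9.0085
row 3: Σ corner-gray over 7 cells = 2789  → 8.2810
row 4: Σ corner-gray over 7 cells = 2623  → 7.7881
row 5: Σ corner-gray over 7 cells = 3269  → 9.7062
Σ rows: total corner-gray = 18548  → 55.0722 mm³

55.072


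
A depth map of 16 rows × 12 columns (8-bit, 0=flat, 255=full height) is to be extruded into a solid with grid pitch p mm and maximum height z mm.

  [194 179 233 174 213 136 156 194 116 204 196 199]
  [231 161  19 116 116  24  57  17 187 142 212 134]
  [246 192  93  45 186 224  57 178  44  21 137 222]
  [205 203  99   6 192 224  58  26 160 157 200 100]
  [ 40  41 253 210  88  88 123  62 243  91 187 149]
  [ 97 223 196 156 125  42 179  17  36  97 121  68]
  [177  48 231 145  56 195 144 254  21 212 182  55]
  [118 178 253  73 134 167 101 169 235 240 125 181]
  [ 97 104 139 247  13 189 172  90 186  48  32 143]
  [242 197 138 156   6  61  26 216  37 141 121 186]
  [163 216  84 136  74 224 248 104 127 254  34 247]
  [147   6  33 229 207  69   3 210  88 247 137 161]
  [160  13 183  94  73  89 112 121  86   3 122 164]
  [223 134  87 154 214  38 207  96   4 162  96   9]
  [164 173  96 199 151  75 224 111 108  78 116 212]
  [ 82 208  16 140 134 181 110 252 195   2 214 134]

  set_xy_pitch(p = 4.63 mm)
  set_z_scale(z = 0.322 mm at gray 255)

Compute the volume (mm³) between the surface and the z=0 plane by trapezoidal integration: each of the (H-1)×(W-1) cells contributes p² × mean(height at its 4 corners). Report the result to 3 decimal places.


height_mm = gray/255 × 0.322; cell vol = 4.63² × mean(4 corners)
unit = 4.63² × 0.322 / (4×255) = 0.00676734 mm³ per gray-sum
row 0: Σ corner-gray over 11 cells = 6462  → 43.7305
row 1: Σ corner-gray over 11 cells = 5289  → 35.7924
row 2: Σ corner-gray over 11 cells = 5777  → 39.0949
row 3: Σ corner-gray over 11 cells = 5916  → 40.0356
row 4: Σ corner-gray over 11 cells = 5510  → 37.2880
row 5: Σ corner-gray over 11 cells = 5757  → 38.9595
row 6: Σ corner-gray over 11 cells = 6857  → 46.4036
row 7: Σ corner-gray over 11 cells = 6329  → 42.8305
row 8: Σ corner-gray over 11 cells = 5306  → 35.9075
row 9: Σ corner-gray over 11 cells = 6038  → 40.8612
row 10: Σ corner-gray over 11 cells = 6178  → 41.8086
row 11: Σ corner-gray over 11 cells = 4882  → 33.0381
row 12: Σ corner-gray over 11 cells = 4732  → 32.0230
row 13: Σ corner-gray over 11 cells = 5654  → 38.2625
row 14: Σ corner-gray over 11 cells = 6158  → 41.6732
Σ rows: total corner-gray = 86845  → 587.7092 mm³

587.709


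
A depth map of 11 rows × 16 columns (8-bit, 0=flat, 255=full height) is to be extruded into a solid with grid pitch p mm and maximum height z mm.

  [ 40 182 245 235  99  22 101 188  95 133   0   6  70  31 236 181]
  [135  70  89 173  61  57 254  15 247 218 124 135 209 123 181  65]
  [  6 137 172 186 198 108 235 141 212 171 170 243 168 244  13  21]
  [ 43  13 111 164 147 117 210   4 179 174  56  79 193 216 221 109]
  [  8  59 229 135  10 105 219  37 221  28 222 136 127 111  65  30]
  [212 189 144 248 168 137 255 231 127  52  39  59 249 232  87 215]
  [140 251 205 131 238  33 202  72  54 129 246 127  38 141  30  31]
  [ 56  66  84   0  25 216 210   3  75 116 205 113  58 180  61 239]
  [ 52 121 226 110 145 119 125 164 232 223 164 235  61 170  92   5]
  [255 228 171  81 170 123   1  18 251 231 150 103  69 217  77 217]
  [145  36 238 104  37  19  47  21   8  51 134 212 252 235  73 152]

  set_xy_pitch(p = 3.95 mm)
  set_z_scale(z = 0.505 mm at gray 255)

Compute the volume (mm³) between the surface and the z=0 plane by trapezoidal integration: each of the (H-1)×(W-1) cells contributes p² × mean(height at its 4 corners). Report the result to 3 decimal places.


622.585

height_mm = gray/255 × 0.505; cell vol = 3.95² × mean(4 corners)
unit = 3.95² × 0.505 / (4×255) = 0.00772477 mm³ per gray-sum
row 0: Σ corner-gray over 15 cells = 7619  → 58.8550
row 1: Σ corner-gray over 15 cells = 8935  → 69.0208
row 2: Σ corner-gray over 15 cells = 8743  → 67.5376
row 3: Σ corner-gray over 15 cells = 7366  → 56.9006
row 4: Σ corner-gray over 15 cells = 8307  → 64.1696
row 5: Σ corner-gray over 15 cells = 8826  → 68.1788
row 6: Σ corner-gray over 15 cells = 7084  → 54.7223
row 7: Σ corner-gray over 15 cells = 7550  → 58.3220
row 8: Σ corner-gray over 15 cells = 8683  → 67.0742
row 9: Σ corner-gray over 15 cells = 7483  → 57.8044
Σ rows: total corner-gray = 80596  → 622.5853 mm³


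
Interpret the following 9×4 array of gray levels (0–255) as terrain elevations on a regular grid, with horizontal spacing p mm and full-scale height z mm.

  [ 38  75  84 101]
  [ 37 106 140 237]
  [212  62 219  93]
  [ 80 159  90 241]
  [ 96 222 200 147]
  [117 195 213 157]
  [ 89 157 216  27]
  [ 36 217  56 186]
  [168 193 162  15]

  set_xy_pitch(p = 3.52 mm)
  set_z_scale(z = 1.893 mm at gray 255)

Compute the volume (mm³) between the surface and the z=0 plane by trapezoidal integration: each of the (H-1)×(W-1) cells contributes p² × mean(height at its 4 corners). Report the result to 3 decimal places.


height_mm = gray/255 × 1.893; cell vol = 3.52² × mean(4 corners)
unit = 3.52² × 1.893 / (4×255) = 0.0229951 mm³ per gray-sum
row 0: Σ corner-gray over 3 cells = 1223  → 28.1230
row 1: Σ corner-gray over 3 cells = 1633  → 37.5510
row 2: Σ corner-gray over 3 cells = 1686  → 38.7698
row 3: Σ corner-gray over 3 cells = 1906  → 43.8287
row 4: Σ corner-gray over 3 cells = 2177  → 50.0604
row 5: Σ corner-gray over 3 cells = 1952  → 44.8865
row 6: Σ corner-gray over 3 cells = 1630  → 37.4821
row 7: Σ corner-gray over 3 cells = 1661  → 38.1949
Σ rows: total corner-gray = 13868  → 318.8964 mm³

318.896


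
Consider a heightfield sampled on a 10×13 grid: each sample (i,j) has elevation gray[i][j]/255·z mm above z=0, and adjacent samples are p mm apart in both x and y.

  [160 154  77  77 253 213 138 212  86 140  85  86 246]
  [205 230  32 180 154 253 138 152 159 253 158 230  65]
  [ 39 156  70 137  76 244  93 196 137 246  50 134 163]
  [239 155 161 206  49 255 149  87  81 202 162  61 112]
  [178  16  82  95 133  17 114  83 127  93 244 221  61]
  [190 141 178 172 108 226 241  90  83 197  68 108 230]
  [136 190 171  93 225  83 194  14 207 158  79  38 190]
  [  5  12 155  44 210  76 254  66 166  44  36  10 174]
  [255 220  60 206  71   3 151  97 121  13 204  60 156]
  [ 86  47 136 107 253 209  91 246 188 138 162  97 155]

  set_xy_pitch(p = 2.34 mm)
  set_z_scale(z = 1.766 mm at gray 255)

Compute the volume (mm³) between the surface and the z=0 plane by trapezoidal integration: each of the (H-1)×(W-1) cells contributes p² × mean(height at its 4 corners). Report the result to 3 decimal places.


height_mm = gray/255 × 1.766; cell vol = 2.34² × mean(4 corners)
unit = 2.34² × 1.766 / (4×255) = 0.0094803 mm³ per gray-sum
row 0: Σ corner-gray over 12 cells = 7596  → 72.0124
row 1: Σ corner-gray over 12 cells = 7428  → 70.4197
row 2: Σ corner-gray over 12 cells = 6767  → 64.1532
row 3: Σ corner-gray over 12 cells = 6176  → 58.5504
row 4: Σ corner-gray over 12 cells = 6333  → 60.0388
row 5: Σ corner-gray over 12 cells = 6874  → 65.1676
row 6: Σ corner-gray over 12 cells = 5555  → 52.6631
row 7: Σ corner-gray over 12 cells = 5148  → 48.8046
row 8: Σ corner-gray over 12 cells = 6412  → 60.7877
Σ rows: total corner-gray = 58289  → 552.5974 mm³

552.597


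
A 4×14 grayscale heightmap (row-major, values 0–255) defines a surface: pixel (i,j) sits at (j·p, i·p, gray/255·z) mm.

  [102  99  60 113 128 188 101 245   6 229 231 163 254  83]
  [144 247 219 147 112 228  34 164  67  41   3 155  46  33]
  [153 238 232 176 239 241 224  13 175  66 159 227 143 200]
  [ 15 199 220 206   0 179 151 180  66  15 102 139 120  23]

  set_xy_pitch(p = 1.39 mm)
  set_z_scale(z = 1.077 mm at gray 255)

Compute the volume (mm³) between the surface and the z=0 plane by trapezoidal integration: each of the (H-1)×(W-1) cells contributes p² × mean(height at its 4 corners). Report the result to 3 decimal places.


height_mm = gray/255 × 1.077; cell vol = 1.39² × mean(4 corners)
unit = 1.39² × 1.077 / (4×255) = 0.00204007 mm³ per gray-sum
row 0: Σ corner-gray over 13 cells = 6922  → 14.1214
row 1: Σ corner-gray over 13 cells = 7722  → 15.7534
row 2: Σ corner-gray over 13 cells = 7811  → 15.9350
Σ rows: total corner-gray = 22455  → 45.8098 mm³

45.810


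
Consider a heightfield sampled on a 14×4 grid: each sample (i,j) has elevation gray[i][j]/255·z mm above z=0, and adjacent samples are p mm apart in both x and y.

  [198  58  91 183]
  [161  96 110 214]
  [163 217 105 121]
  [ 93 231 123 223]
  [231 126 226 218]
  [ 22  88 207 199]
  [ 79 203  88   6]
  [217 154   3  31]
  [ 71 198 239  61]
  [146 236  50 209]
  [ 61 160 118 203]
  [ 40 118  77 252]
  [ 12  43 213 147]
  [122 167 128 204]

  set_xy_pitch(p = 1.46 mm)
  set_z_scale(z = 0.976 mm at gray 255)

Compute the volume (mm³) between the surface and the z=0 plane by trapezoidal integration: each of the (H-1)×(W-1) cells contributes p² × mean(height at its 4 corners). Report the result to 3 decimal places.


44.201

height_mm = gray/255 × 0.976; cell vol = 1.46² × mean(4 corners)
unit = 1.46² × 0.976 / (4×255) = 0.00203965 mm³ per gray-sum
row 0: Σ corner-gray over 3 cells = 1466  → 2.9901
row 1: Σ corner-gray over 3 cells = 1715  → 3.4980
row 2: Σ corner-gray over 3 cells = 1952  → 3.9814
row 3: Σ corner-gray over 3 cells = 2177  → 4.4403
row 4: Σ corner-gray over 3 cells = 1964  → 4.0059
row 5: Σ corner-gray over 3 cells = 1478  → 3.0146
row 6: Σ corner-gray over 3 cells = 1229  → 2.5067
row 7: Σ corner-gray over 3 cells = 1568  → 3.1982
row 8: Σ corner-gray over 3 cells = 1933  → 3.9426
row 9: Σ corner-gray over 3 cells = 1747  → 3.5633
row 10: Σ corner-gray over 3 cells = 1502  → 3.0636
row 11: Σ corner-gray over 3 cells = 1353  → 2.7596
row 12: Σ corner-gray over 3 cells = 1587  → 3.2369
Σ rows: total corner-gray = 21671  → 44.2012 mm³


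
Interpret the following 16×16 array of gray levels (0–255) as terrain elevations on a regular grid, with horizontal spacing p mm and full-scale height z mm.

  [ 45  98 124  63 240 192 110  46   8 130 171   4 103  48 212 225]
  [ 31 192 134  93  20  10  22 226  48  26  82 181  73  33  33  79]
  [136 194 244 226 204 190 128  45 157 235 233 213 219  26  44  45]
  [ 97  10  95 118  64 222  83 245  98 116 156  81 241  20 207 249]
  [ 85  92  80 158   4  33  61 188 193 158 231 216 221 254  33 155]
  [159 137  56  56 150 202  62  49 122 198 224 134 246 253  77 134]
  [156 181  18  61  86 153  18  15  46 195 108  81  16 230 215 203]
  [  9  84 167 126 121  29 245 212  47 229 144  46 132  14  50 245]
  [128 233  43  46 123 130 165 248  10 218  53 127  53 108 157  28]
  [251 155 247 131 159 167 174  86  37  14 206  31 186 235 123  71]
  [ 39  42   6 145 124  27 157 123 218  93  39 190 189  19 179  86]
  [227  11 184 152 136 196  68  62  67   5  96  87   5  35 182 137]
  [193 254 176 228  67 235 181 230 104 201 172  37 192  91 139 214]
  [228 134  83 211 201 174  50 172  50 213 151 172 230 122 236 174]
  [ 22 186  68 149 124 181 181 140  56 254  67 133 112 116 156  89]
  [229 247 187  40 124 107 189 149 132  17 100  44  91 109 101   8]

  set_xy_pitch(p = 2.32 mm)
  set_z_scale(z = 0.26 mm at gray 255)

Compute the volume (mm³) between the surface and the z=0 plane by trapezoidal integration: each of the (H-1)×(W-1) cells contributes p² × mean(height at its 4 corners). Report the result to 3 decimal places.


157.667

height_mm = gray/255 × 0.26; cell vol = 2.32² × mean(4 corners)
unit = 2.32² × 0.26 / (4×255) = 0.00137198 mm³ per gray-sum
row 0: Σ corner-gray over 15 cells = 5824  → 7.9904
row 1: Σ corner-gray over 15 cells = 7353  → 10.0882
row 2: Σ corner-gray over 15 cells = 8755  → 12.0117
row 3: Σ corner-gray over 15 cells = 7942  → 10.8963
row 4: Σ corner-gray over 15 cells = 8309  → 11.3998
row 5: Σ corner-gray over 15 cells = 7430  → 10.1938
row 6: Σ corner-gray over 15 cells = 6751  → 9.2623
row 7: Σ corner-gray over 15 cells = 7130  → 9.7822
row 8: Σ corner-gray over 15 cells = 7808  → 10.7125
row 9: Σ corner-gray over 15 cells = 7451  → 10.2227
row 10: Σ corner-gray over 15 cells = 6163  → 8.4555
row 11: Σ corner-gray over 15 cells = 7957  → 10.9169
row 12: Σ corner-gray over 15 cells = 9821  → 13.4743
row 13: Σ corner-gray over 15 cells = 8757  → 12.0145
row 14: Σ corner-gray over 15 cells = 7468  → 10.2460
Σ rows: total corner-gray = 114919  → 157.6671 mm³


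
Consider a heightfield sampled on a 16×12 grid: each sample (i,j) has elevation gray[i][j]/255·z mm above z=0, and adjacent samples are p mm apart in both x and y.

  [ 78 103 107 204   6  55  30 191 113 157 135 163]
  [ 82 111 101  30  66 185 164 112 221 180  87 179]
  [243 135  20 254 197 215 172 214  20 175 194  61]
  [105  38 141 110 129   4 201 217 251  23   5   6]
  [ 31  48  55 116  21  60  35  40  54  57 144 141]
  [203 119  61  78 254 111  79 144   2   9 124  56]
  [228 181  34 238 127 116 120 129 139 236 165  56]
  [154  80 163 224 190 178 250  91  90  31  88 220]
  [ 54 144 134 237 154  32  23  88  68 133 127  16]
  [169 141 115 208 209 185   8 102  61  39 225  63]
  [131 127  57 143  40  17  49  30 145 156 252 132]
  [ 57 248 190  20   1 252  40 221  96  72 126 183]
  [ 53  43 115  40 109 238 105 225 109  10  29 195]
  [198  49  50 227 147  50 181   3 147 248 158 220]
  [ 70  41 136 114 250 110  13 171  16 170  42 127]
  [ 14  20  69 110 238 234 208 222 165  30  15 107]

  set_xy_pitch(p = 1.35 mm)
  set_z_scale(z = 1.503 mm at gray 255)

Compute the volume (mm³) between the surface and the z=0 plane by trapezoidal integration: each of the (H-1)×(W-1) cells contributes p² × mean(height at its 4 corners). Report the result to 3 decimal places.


height_mm = gray/255 × 1.503; cell vol = 1.35² × mean(4 corners)
unit = 1.35² × 1.503 / (4×255) = 0.00268551 mm³ per gray-sum
row 0: Σ corner-gray over 11 cells = 5218  → 14.0130
row 1: Σ corner-gray over 11 cells = 6271  → 16.8408
row 2: Σ corner-gray over 11 cells = 5845  → 15.6968
row 3: Σ corner-gray over 11 cells = 3781  → 10.1539
row 4: Σ corner-gray over 11 cells = 3653  → 9.8102
row 5: Σ corner-gray over 11 cells = 5475  → 14.7032
row 6: Σ corner-gray over 11 cells = 6398  → 17.1819
row 7: Σ corner-gray over 11 cells = 5494  → 14.7542
row 8: Σ corner-gray over 11 cells = 5168  → 13.8787
row 9: Σ corner-gray over 11 cells = 5113  → 13.7310
row 10: Σ corner-gray over 11 cells = 5067  → 13.6075
row 11: Σ corner-gray over 11 cells = 5066  → 13.6048
row 12: Σ corner-gray over 11 cells = 5232  → 14.0506
row 13: Σ corner-gray over 11 cells = 5261  → 14.1285
row 14: Σ corner-gray over 11 cells = 5066  → 13.6048
Σ rows: total corner-gray = 78108  → 209.7596 mm³

209.760


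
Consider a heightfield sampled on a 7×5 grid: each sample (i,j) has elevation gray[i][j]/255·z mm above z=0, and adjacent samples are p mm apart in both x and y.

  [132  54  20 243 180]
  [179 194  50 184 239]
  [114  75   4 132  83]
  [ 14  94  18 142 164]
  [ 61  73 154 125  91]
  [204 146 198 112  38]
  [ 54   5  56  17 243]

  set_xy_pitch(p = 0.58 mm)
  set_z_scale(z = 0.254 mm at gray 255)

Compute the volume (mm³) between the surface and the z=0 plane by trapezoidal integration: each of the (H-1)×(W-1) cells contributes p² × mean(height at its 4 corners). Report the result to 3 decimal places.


0.886

height_mm = gray/255 × 0.254; cell vol = 0.58² × mean(4 corners)
unit = 0.58² × 0.254 / (4×255) = 8.37702e-05 mm³ per gray-sum
row 0: Σ corner-gray over 4 cells = 2220  → 0.1860
row 1: Σ corner-gray over 4 cells = 1893  → 0.1586
row 2: Σ corner-gray over 4 cells = 1305  → 0.1093
row 3: Σ corner-gray over 4 cells = 1542  → 0.1292
row 4: Σ corner-gray over 4 cells = 2010  → 0.1684
row 5: Σ corner-gray over 4 cells = 1607  → 0.1346
Σ rows: total corner-gray = 10577  → 0.8860 mm³


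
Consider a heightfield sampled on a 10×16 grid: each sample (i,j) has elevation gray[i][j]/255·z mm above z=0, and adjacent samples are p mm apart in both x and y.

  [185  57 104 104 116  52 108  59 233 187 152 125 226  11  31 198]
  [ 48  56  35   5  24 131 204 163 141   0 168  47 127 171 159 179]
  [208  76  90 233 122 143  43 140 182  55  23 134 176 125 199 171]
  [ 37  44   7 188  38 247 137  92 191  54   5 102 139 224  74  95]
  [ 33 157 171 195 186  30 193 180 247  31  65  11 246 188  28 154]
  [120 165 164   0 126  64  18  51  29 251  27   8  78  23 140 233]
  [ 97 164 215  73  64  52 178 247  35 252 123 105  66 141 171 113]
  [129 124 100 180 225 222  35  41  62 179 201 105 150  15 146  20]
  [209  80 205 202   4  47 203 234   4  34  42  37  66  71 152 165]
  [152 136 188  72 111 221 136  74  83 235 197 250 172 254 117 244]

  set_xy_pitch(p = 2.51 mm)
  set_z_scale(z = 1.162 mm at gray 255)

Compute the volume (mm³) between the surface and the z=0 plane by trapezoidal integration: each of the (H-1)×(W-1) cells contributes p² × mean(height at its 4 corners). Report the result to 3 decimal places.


height_mm = gray/255 × 1.162; cell vol = 2.51² × mean(4 corners)
unit = 2.51² × 1.162 / (4×255) = 0.00717717 mm³ per gray-sum
row 0: Σ corner-gray over 15 cells = 6602  → 47.3837
row 1: Σ corner-gray over 15 cells = 6950  → 49.8814
row 2: Σ corner-gray over 15 cells = 7077  → 50.7929
row 3: Σ corner-gray over 15 cells = 7259  → 52.0991
row 4: Σ corner-gray over 15 cells = 6684  → 47.9722
row 5: Σ corner-gray over 15 cells = 6623  → 47.5344
row 6: Σ corner-gray over 15 cells = 7701  → 55.2714
row 7: Σ corner-gray over 15 cells = 6855  → 49.1995
row 8: Σ corner-gray over 15 cells = 8024  → 57.5896
Σ rows: total corner-gray = 63775  → 457.7242 mm³

457.724


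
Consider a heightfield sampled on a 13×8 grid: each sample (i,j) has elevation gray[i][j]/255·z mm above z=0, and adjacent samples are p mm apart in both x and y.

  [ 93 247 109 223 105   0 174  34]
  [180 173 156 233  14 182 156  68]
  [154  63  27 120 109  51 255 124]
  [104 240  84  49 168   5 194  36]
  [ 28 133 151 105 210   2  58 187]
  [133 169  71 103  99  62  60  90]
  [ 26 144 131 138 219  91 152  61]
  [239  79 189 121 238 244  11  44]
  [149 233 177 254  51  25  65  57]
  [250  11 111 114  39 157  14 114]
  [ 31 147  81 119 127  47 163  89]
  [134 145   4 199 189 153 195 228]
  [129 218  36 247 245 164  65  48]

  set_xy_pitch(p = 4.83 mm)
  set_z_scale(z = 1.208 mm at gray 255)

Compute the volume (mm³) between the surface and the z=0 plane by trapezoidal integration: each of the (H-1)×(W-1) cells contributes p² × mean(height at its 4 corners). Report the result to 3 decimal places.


1142.117

height_mm = gray/255 × 1.208; cell vol = 4.83² × mean(4 corners)
unit = 4.83² × 1.208 / (4×255) = 0.0276287 mm³ per gray-sum
row 0: Σ corner-gray over 7 cells = 3919  → 108.2770
row 1: Σ corner-gray over 7 cells = 3604  → 99.5740
row 2: Σ corner-gray over 7 cells = 3148  → 86.9753
row 3: Σ corner-gray over 7 cells = 3153  → 87.1134
row 4: Σ corner-gray over 7 cells = 2884  → 79.6813
row 5: Σ corner-gray over 7 cells = 3188  → 88.0804
row 6: Σ corner-gray over 7 cells = 3884  → 107.3100
row 7: Σ corner-gray over 7 cells = 3863  → 106.7298
row 8: Σ corner-gray over 7 cells = 3072  → 84.8755
row 9: Σ corner-gray over 7 cells = 2744  → 75.8133
row 10: Σ corner-gray over 7 cells = 3620  → 100.0160
row 11: Σ corner-gray over 7 cells = 4259  → 117.6708
Σ rows: total corner-gray = 41338  → 1142.1167 mm³


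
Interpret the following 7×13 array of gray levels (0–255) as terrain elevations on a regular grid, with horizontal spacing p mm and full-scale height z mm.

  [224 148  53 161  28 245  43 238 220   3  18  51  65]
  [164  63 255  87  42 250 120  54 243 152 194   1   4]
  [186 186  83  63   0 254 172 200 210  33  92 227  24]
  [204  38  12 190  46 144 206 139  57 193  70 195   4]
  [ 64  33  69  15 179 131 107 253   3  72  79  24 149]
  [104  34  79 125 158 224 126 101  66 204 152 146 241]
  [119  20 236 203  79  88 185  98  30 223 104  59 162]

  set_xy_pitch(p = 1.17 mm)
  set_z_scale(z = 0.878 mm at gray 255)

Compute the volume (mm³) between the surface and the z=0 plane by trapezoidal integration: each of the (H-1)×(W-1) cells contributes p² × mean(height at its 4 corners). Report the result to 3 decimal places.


height_mm = gray/255 × 0.878; cell vol = 1.17² × mean(4 corners)
unit = 1.17² × 0.878 / (4×255) = 0.00117833 mm³ per gray-sum
row 0: Σ corner-gray over 12 cells = 5795  → 6.8284
row 1: Σ corner-gray over 12 cells = 6340  → 7.4706
row 2: Σ corner-gray over 12 cells = 6038  → 7.1147
row 3: Σ corner-gray over 12 cells = 4931  → 5.8103
row 4: Σ corner-gray over 12 cells = 5318  → 6.2663
row 5: Σ corner-gray over 12 cells = 6106  → 7.1949
Σ rows: total corner-gray = 34528  → 40.6853 mm³

40.685


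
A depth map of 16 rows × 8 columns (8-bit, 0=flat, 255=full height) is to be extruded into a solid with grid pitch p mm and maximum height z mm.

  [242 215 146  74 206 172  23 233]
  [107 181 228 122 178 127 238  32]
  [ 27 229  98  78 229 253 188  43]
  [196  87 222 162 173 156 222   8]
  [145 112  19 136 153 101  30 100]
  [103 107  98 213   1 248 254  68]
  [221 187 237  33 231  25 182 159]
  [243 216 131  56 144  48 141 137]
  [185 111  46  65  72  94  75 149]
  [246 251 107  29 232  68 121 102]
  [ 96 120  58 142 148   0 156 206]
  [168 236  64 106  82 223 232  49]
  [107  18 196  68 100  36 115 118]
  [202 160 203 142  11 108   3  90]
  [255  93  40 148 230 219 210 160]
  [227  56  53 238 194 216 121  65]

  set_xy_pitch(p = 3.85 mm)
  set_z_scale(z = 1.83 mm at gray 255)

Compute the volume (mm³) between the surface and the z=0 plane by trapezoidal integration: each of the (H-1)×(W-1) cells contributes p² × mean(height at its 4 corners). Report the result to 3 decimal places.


1502.176

height_mm = gray/255 × 1.83; cell vol = 3.85² × mean(4 corners)
unit = 3.85² × 1.83 / (4×255) = 0.0265933 mm³ per gray-sum
row 0: Σ corner-gray over 7 cells = 4434  → 117.9147
row 1: Σ corner-gray over 7 cells = 4507  → 119.8560
row 2: Σ corner-gray over 7 cells = 4468  → 118.8189
row 3: Σ corner-gray over 7 cells = 3595  → 95.6029
row 4: Σ corner-gray over 7 cells = 3360  → 89.3535
row 5: Σ corner-gray over 7 cells = 4183  → 111.2398
row 6: Σ corner-gray over 7 cells = 4022  → 106.9583
row 7: Σ corner-gray over 7 cells = 3112  → 82.7584
row 8: Σ corner-gray over 7 cells = 3224  → 85.7368
row 9: Σ corner-gray over 7 cells = 3514  → 93.4489
row 10: Σ corner-gray over 7 cells = 3653  → 97.1454
row 11: Σ corner-gray over 7 cells = 3394  → 90.2577
row 12: Σ corner-gray over 7 cells = 2837  → 75.4452
row 13: Σ corner-gray over 7 cells = 3841  → 102.1449
row 14: Σ corner-gray over 7 cells = 4343  → 115.4947
Σ rows: total corner-gray = 56487  → 1502.1762 mm³


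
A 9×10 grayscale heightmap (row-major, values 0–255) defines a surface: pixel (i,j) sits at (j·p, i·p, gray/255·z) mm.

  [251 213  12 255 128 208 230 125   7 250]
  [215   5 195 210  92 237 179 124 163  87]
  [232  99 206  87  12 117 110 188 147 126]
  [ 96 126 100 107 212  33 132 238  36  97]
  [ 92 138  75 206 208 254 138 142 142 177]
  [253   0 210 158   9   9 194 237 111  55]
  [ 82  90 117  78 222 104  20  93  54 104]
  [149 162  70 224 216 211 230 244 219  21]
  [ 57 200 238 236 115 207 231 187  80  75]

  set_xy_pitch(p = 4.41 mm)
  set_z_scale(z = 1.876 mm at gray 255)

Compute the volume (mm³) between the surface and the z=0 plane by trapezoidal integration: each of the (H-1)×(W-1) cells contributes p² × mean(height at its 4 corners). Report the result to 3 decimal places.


1448.977

height_mm = gray/255 × 1.876; cell vol = 4.41² × mean(4 corners)
unit = 4.41² × 1.876 / (4×255) = 0.0357693 mm³ per gray-sum
row 0: Σ corner-gray over 9 cells = 5569  → 199.1990
row 1: Σ corner-gray over 9 cells = 5002  → 178.9178
row 2: Σ corner-gray over 9 cells = 4451  → 159.2089
row 3: Σ corner-gray over 9 cells = 5036  → 180.1339
row 4: Σ corner-gray over 9 cells = 5039  → 180.2413
row 5: Σ corner-gray over 9 cells = 3906  → 139.7147
row 6: Σ corner-gray over 9 cells = 5064  → 181.1355
row 7: Σ corner-gray over 9 cells = 6442  → 230.4255
Σ rows: total corner-gray = 40509  → 1448.9766 mm³


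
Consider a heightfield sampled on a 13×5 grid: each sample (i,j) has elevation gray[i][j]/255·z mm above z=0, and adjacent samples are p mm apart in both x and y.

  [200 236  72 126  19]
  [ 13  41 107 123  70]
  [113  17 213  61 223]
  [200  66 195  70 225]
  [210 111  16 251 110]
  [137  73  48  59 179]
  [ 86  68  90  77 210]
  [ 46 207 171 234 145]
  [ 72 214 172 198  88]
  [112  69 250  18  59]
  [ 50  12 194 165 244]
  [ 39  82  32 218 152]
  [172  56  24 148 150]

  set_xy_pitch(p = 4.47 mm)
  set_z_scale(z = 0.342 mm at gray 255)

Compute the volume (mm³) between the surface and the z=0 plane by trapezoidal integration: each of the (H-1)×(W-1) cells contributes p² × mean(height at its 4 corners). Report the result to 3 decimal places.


154.885

height_mm = gray/255 × 0.342; cell vol = 4.47² × mean(4 corners)
unit = 4.47² × 0.342 / (4×255) = 0.00669948 mm³ per gray-sum
row 0: Σ corner-gray over 4 cells = 1712  → 11.4695
row 1: Σ corner-gray over 4 cells = 1543  → 10.3373
row 2: Σ corner-gray over 4 cells = 2005  → 13.4325
row 3: Σ corner-gray over 4 cells = 2163  → 14.4910
row 4: Σ corner-gray over 4 cells = 1752  → 11.7375
row 5: Σ corner-gray over 4 cells = 1442  → 9.6606
row 6: Σ corner-gray over 4 cells = 2181  → 14.6116
row 7: Σ corner-gray over 4 cells = 2743  → 18.3767
row 8: Σ corner-gray over 4 cells = 2173  → 14.5580
row 9: Σ corner-gray over 4 cells = 1881  → 12.6017
row 10: Σ corner-gray over 4 cells = 1891  → 12.6687
row 11: Σ corner-gray over 4 cells = 1633  → 10.9402
Σ rows: total corner-gray = 23119  → 154.8852 mm³


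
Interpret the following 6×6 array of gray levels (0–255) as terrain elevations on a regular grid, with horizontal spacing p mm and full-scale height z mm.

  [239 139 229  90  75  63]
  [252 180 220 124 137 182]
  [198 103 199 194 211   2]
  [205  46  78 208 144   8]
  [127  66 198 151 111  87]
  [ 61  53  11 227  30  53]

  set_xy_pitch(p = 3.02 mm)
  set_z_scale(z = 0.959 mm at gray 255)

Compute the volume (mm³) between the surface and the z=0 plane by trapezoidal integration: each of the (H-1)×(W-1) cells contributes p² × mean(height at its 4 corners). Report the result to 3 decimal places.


height_mm = gray/255 × 0.959; cell vol = 3.02² × mean(4 corners)
unit = 3.02² × 0.959 / (4×255) = 0.00857496 mm³ per gray-sum
row 0: Σ corner-gray over 5 cells = 3124  → 26.7882
row 1: Σ corner-gray over 5 cells = 3370  → 28.8976
row 2: Σ corner-gray over 5 cells = 2779  → 23.8298
row 3: Σ corner-gray over 5 cells = 2431  → 20.8457
row 4: Σ corner-gray over 5 cells = 2022  → 17.3386
Σ rows: total corner-gray = 13726  → 117.7000 mm³

117.700


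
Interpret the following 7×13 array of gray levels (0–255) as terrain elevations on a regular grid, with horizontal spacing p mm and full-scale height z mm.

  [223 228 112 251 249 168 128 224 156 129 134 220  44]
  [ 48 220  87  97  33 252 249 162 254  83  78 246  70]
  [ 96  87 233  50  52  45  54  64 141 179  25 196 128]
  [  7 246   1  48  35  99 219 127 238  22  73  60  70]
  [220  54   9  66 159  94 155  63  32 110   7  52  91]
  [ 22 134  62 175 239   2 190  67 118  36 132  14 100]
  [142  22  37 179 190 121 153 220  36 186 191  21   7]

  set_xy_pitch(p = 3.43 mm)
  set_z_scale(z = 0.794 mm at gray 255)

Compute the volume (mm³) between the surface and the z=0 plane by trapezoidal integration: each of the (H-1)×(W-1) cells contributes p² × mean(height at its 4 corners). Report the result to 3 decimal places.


301.578

height_mm = gray/255 × 0.794; cell vol = 3.43² × mean(4 corners)
unit = 3.43² × 0.794 / (4×255) = 0.00915817 mm³ per gray-sum
row 0: Σ corner-gray over 12 cells = 7905  → 72.3953
row 1: Σ corner-gray over 12 cells = 6116  → 56.0114
row 2: Σ corner-gray over 12 cells = 4889  → 44.7743
row 3: Σ corner-gray over 12 cells = 4326  → 39.6182
row 4: Σ corner-gray over 12 cells = 4373  → 40.0487
row 5: Σ corner-gray over 12 cells = 5321  → 48.7306
Σ rows: total corner-gray = 32930  → 301.5784 mm³


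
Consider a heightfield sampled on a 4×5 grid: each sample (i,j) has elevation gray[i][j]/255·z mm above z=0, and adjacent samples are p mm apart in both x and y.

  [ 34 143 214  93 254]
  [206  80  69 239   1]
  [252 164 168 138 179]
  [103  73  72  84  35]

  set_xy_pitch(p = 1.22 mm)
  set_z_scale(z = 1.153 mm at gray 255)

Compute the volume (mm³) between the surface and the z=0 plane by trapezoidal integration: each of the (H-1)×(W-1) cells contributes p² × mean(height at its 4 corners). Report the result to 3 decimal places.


10.923

height_mm = gray/255 × 1.153; cell vol = 1.22² × mean(4 corners)
unit = 1.22² × 1.153 / (4×255) = 0.00168248 mm³ per gray-sum
row 0: Σ corner-gray over 4 cells = 2171  → 3.6527
row 1: Σ corner-gray over 4 cells = 2354  → 3.9605
row 2: Σ corner-gray over 4 cells = 1967  → 3.3094
Σ rows: total corner-gray = 6492  → 10.9226 mm³


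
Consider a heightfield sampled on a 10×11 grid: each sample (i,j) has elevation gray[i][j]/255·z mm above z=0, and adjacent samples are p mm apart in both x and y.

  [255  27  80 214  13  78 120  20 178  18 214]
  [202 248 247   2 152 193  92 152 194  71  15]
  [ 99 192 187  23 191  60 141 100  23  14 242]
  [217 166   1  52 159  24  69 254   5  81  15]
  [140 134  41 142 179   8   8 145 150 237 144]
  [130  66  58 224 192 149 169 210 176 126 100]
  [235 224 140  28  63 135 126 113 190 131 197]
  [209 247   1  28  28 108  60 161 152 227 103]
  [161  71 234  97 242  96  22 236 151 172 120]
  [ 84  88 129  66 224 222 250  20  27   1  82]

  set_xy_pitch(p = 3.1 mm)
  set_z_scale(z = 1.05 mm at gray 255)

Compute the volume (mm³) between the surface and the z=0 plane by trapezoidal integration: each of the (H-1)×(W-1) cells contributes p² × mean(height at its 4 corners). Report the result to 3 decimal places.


height_mm = gray/255 × 1.05; cell vol = 3.1² × mean(4 corners)
unit = 3.1² × 1.05 / (4×255) = 0.00989265 mm³ per gray-sum
row 0: Σ corner-gray over 10 cells = 4884  → 48.3157
row 1: Σ corner-gray over 10 cells = 5122  → 50.6701
row 2: Σ corner-gray over 10 cells = 4057  → 40.1345
row 3: Σ corner-gray over 10 cells = 4226  → 41.8063
row 4: Σ corner-gray over 10 cells = 5342  → 52.8465
row 5: Σ corner-gray over 10 cells = 5702  → 56.4079
row 6: Σ corner-gray over 10 cells = 5068  → 50.1359
row 7: Σ corner-gray over 10 cells = 5259  → 52.0254
row 8: Σ corner-gray over 10 cells = 5143  → 50.8779
Σ rows: total corner-gray = 44803  → 443.2203 mm³

443.220


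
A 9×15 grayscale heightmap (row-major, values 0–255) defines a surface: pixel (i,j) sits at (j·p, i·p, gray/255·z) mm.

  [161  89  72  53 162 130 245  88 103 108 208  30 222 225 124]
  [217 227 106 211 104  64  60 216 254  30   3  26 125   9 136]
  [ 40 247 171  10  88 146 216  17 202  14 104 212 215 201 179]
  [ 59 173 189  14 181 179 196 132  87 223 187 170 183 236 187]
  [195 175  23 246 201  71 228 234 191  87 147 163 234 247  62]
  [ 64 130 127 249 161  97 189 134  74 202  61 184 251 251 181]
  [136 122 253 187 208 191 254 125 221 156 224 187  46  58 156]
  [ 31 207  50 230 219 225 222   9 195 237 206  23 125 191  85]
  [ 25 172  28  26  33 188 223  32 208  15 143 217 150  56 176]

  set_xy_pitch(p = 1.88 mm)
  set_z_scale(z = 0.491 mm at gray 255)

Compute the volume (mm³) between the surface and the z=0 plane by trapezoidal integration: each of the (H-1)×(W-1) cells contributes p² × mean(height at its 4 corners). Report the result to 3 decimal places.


114.022

height_mm = gray/255 × 0.491; cell vol = 1.88² × mean(4 corners)
unit = 1.88² × 0.491 / (4×255) = 0.00170136 mm³ per gray-sum
row 0: Σ corner-gray over 14 cells = 6978  → 11.8721
row 1: Σ corner-gray over 14 cells = 7128  → 12.1273
row 2: Σ corner-gray over 14 cells = 8451  → 14.3782
row 3: Σ corner-gray over 14 cells = 9297  → 15.8176
row 4: Σ corner-gray over 14 cells = 9216  → 15.6798
row 5: Σ corner-gray over 14 cells = 9221  → 15.6883
row 6: Σ corner-gray over 14 cells = 9150  → 15.5675
row 7: Σ corner-gray over 14 cells = 7577  → 12.8912
Σ rows: total corner-gray = 67018  → 114.0220 mm³
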